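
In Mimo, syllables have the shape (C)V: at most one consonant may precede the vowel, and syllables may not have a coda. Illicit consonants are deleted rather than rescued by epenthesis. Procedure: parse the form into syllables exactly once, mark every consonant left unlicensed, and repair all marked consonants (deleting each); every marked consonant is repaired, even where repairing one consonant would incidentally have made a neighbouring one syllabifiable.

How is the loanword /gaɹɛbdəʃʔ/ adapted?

Syllabifying with onset maximization leaves /b/, /ʃ/, /ʔ/ stranded (no codas are permitted; onsets are limited to one consonant).
Deleting the stranded consonants removes /b/, /ʃ/, /ʔ/.

gaɹɛdə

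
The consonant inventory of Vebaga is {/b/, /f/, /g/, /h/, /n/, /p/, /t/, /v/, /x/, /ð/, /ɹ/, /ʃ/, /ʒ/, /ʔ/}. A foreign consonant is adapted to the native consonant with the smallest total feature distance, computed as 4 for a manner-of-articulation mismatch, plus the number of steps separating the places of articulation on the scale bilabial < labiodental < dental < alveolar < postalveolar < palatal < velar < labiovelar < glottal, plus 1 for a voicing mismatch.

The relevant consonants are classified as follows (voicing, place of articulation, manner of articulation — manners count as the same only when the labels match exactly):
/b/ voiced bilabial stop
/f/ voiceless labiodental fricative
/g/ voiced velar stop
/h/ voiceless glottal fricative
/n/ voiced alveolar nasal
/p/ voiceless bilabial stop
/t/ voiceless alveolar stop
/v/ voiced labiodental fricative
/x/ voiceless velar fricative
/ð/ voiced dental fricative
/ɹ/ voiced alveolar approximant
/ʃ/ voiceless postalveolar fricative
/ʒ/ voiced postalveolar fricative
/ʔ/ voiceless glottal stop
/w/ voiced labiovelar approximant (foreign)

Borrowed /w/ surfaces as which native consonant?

/ɹ/ is closest: same manner (approximant), place distance 4 (labiovelar→alveolar), same voicing; total 4. Next closest is /g/ at distance 5.

ɹ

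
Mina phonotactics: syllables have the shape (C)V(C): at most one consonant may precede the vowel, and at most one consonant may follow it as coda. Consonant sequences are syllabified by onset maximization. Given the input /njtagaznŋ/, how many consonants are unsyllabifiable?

Under (C)V(C), the unsyllabifiable consonants are /n/, /j/, /n/, /ŋ/ (at most one coda consonant is licensed; onsets are limited to one consonant).

4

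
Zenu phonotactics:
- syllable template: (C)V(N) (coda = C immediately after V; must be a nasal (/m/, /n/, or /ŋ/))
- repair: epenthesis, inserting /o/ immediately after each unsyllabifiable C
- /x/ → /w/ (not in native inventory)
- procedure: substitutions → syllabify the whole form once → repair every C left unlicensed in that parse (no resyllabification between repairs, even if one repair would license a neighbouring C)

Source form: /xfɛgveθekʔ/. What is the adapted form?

Substitution: /x/ → /w/, giving /wfɛgveθekʔ/.
Syllabifying with onset maximization leaves /w/, /g/, /k/, /ʔ/ stranded (only a nasal (/m/, /n/, or /ŋ/) is licensed in coda position; onsets are limited to one consonant).
Each unlicensed consonant becomes the onset of a new syllable: /w/ → /wo/, /g/ → /go/, /k/ → /ko/, /ʔ/ → /ʔo/.

wofɛgoveθekoʔo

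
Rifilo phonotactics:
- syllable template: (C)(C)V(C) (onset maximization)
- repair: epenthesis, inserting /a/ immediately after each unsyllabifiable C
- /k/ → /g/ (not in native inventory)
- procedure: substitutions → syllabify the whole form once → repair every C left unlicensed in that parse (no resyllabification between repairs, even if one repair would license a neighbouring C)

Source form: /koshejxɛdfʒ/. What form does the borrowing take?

Substitution: /k/ → /g/, giving /goshejxɛdfʒ/.
Syllabifying with onset maximization leaves /f/, /ʒ/ stranded (at most one coda consonant is licensed; onsets may contain at most 2 consonants).
Each unlicensed consonant becomes the onset of a new syllable: /f/ → /fa/, /ʒ/ → /ʒa/.

goshejxɛdfaʒa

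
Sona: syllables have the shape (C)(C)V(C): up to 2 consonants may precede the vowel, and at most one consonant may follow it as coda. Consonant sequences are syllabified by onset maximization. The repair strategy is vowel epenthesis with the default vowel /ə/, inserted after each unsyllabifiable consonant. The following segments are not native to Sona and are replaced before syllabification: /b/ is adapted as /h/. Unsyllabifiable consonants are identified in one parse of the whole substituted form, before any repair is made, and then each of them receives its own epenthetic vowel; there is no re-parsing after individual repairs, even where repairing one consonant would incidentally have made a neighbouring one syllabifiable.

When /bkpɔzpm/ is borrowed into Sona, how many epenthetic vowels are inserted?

After substitution the input is /hkpɔzpm/.
The unsyllabifiable consonants are /h/, /p/, /m/; each receives one epenthetic vowel.

3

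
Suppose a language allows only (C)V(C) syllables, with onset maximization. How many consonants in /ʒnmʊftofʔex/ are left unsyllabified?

The consonants /ʒ/, /n/ cannot be parsed into a legal (C)V(C) syllable (at most one coda consonant is licensed; onsets are limited to one consonant).

2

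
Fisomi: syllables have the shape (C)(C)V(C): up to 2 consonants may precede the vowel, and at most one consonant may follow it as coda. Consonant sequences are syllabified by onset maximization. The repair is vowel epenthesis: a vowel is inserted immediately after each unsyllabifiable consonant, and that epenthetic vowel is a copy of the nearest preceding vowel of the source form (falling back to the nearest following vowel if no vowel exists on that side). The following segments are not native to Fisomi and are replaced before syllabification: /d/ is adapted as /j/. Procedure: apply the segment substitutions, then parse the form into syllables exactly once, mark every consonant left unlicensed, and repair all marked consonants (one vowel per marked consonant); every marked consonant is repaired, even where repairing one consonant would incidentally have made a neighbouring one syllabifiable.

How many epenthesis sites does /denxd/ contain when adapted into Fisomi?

2

After substitution the input is /jenxj/.
The unsyllabifiable consonants are /x/, /j/; each receives one epenthetic vowel.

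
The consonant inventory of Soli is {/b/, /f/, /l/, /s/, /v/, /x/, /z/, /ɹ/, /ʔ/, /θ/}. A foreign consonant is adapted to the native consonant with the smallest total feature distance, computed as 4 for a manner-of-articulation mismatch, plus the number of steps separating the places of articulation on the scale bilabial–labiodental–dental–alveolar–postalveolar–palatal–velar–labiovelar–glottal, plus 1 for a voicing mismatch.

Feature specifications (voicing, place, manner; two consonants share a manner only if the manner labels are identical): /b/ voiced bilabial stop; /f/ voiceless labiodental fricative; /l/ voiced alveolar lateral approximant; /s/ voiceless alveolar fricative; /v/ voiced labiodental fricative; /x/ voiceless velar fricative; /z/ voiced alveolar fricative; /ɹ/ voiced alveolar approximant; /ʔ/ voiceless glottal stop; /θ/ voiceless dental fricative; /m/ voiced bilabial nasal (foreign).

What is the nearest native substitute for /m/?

/b/ is closest: manner differs (nasal→stop, +4), place distance 0 (bilabial→bilabial), same voicing; total 4. Next closest is /v/ at distance 5.

b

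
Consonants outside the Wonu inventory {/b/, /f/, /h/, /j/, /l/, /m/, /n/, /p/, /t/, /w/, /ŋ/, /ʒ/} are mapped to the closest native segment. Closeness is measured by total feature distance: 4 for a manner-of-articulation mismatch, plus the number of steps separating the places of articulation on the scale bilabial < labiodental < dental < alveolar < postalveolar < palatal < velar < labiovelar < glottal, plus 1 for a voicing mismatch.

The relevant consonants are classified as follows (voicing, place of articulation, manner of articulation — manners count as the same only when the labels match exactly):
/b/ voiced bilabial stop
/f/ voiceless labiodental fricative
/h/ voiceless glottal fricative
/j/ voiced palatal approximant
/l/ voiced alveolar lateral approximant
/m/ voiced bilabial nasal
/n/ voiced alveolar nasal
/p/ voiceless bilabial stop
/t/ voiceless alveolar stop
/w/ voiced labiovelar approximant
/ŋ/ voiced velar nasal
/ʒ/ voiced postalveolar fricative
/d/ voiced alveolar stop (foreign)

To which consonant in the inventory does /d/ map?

t

/t/ is closest: same manner (stop), place distance 0 (alveolar→alveolar), voicing differs (+1); total 1. Next closest is /b/ at distance 3.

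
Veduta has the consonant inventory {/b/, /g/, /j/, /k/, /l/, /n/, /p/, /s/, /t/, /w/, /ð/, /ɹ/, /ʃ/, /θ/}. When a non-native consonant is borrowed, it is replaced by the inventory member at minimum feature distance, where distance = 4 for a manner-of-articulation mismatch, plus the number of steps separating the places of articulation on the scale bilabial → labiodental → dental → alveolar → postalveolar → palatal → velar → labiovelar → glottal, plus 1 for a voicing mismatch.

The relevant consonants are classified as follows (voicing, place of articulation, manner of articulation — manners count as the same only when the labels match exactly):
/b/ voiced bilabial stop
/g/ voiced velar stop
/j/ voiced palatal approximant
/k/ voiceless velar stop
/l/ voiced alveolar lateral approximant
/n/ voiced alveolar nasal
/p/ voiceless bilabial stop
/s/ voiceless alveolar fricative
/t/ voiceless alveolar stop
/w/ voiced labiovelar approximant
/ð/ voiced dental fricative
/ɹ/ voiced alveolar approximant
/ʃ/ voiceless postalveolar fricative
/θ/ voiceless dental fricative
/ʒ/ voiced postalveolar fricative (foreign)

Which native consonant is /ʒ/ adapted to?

ʃ

/ʃ/ is closest: same manner (fricative), place distance 0 (postalveolar→postalveolar), voicing differs (+1); total 1. Next closest is /s/ at distance 2.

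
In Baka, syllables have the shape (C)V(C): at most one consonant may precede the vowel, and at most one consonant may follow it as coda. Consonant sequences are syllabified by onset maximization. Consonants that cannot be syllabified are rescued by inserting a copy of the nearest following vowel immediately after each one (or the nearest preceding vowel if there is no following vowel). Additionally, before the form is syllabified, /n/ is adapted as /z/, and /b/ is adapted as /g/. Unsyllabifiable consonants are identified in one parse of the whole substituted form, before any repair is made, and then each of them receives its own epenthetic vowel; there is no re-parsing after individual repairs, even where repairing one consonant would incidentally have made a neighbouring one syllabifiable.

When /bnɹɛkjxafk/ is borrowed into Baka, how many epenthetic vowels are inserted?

After substitution the input is /gzɹɛkjxafk/.
The unsyllabifiable consonants are /g/, /z/, /j/, /k/; each receives one epenthetic vowel.

4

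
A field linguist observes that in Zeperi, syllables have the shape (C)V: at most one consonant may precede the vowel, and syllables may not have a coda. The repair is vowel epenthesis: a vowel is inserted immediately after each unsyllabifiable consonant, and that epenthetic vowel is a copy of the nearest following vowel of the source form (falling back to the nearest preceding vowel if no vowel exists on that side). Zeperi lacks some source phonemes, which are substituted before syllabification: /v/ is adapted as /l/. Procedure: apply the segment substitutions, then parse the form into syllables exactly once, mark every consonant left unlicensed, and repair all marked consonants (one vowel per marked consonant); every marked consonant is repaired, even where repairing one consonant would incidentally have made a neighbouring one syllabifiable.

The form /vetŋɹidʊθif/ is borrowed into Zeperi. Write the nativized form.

Substitution: /v/ → /l/, giving /letŋɹidʊθif/.
Syllabifying with onset maximization leaves /t/, /ŋ/, /f/ stranded (no codas are permitted; onsets are limited to one consonant).
Epenthesis after each stranded consonant: /t/ → /ti/, /ŋ/ → /ŋi/, /f/ → /fi/.

letiŋiɹidʊθifi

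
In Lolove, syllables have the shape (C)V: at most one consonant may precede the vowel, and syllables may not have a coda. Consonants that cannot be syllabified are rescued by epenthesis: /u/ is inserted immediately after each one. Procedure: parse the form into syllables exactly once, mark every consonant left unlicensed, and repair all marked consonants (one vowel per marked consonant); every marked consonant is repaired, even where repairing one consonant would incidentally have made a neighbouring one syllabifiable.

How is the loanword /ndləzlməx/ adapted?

Under (C)V, the unsyllabifiable consonants are /n/, /d/, /z/, /l/, /x/ (no codas are permitted; onsets are limited to one consonant).
Inserting the epenthetic vowel yields /n/ → /nu/, /d/ → /du/, /z/ → /zu/, /l/ → /lu/, /x/ → /xu/.

nuduləzuluməxu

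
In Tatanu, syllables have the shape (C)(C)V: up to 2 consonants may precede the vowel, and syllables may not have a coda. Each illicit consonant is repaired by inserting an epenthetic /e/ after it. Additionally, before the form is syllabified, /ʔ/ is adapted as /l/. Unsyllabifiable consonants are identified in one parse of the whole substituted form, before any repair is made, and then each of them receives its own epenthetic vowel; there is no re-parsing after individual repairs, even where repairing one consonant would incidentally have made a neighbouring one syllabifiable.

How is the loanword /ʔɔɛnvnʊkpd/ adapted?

lɔɛnevnʊkepede

Substitution: /ʔ/ → /l/, giving /lɔɛnvnʊkpd/.
Syllabifying with onset maximization leaves /n/, /k/, /p/, /d/ stranded (no codas are permitted; onsets may contain at most 2 consonants).
Inserting the epenthetic vowel yields /n/ → /ne/, /k/ → /ke/, /p/ → /pe/, /d/ → /de/.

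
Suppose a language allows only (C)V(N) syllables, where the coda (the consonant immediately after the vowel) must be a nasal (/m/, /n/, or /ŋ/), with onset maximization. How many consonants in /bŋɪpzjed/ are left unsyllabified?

Syllabifying with onset maximization leaves /b/, /p/, /z/, /d/ stranded (only a nasal (/m/, /n/, or /ŋ/) is licensed in coda position; onsets are limited to one consonant).

4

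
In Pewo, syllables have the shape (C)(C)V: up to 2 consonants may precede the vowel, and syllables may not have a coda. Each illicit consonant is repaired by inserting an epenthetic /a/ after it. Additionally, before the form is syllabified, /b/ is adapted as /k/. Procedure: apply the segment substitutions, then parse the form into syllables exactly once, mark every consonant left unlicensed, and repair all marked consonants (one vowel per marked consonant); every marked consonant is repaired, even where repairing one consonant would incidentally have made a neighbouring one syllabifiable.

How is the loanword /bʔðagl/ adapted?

Substitution: /b/ → /k/, giving /kʔðagl/.
The consonants /k/, /g/, /l/ cannot be parsed into a legal (C)(C)V syllable (no codas are permitted; onsets may contain at most 2 consonants).
Epenthesis after each stranded consonant: /k/ → /ka/, /g/ → /ga/, /l/ → /la/.

kaʔðagala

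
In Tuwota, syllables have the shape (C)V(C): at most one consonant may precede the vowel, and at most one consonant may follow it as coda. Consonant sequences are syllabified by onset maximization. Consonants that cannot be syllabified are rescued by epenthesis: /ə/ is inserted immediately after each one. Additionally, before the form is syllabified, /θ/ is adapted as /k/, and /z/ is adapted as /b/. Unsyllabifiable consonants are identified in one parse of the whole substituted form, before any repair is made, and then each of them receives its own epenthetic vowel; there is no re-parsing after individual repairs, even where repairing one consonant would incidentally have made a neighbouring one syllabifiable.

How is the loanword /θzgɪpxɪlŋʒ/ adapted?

kəbəgɪpxɪlŋəʒə

Substitution: /θ/ → /k/, /z/ → /b/, giving /kbgɪpxɪlŋʒ/.
The consonants /k/, /b/, /ŋ/, /ʒ/ cannot be parsed into a legal (C)V(C) syllable (at most one coda consonant is licensed; onsets are limited to one consonant).
Each unlicensed consonant becomes the onset of a new syllable: /k/ → /kə/, /b/ → /bə/, /ŋ/ → /ŋə/, /ʒ/ → /ʒə/.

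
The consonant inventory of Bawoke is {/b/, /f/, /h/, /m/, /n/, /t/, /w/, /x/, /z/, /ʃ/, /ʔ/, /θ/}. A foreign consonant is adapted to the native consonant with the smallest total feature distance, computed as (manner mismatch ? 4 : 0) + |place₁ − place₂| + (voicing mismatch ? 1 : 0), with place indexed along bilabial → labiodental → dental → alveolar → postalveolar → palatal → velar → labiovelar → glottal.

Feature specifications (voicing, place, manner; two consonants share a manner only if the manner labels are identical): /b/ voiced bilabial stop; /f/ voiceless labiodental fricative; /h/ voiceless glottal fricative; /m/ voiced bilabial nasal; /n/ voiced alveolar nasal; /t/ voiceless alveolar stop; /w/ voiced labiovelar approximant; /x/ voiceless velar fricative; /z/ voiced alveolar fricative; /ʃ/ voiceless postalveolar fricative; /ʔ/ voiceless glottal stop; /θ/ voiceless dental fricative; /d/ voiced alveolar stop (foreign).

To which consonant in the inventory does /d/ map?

/t/ is closest: same manner (stop), place distance 0 (alveolar→alveolar), voicing differs (+1); total 1. Next closest is /b/ at distance 3.

t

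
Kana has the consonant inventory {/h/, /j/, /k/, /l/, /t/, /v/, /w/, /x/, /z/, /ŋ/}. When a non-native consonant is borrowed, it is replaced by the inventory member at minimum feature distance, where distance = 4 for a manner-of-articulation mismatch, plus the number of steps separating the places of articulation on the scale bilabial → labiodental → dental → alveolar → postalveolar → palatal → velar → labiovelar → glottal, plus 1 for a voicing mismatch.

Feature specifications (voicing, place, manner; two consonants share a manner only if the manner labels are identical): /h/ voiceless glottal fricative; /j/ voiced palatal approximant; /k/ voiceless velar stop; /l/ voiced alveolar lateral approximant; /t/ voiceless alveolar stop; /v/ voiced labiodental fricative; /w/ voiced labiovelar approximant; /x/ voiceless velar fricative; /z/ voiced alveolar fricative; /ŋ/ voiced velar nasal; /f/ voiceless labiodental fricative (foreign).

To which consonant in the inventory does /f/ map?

v

/v/ is closest: same manner (fricative), place distance 0 (labiodental→labiodental), voicing differs (+1); total 1. Next closest is /z/ at distance 3.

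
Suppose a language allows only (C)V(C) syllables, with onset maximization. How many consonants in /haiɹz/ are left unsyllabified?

Syllabifying with onset maximization leaves /z/ stranded (at most one coda consonant is licensed; onsets are limited to one consonant).

1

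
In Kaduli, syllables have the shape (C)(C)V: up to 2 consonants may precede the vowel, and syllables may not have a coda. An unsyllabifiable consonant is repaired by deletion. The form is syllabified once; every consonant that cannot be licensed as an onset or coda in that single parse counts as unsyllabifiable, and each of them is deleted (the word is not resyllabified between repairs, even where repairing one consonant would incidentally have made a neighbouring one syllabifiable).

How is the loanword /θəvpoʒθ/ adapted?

θəvpo

Under (C)(C)V, the unsyllabifiable consonants are /ʒ/, /θ/ (no codas are permitted; onsets may contain at most 2 consonants).
Each unlicensed consonant is deleted: /ʒ/, /θ/.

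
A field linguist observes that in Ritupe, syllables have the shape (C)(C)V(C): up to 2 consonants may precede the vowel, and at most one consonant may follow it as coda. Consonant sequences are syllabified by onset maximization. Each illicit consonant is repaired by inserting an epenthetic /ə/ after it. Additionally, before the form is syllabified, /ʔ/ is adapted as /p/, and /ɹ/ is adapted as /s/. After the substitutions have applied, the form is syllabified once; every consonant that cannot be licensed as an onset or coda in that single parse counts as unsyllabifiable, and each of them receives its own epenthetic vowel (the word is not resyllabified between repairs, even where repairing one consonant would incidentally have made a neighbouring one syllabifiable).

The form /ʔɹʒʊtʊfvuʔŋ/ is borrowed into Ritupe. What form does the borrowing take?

Substitution: /ʔ/ → /p/, /ɹ/ → /s/, giving /psʒʊtʊfvupŋ/.
Syllabifying with onset maximization leaves /p/, /ŋ/ stranded (at most one coda consonant is licensed; onsets may contain at most 2 consonants).
Each unlicensed consonant becomes the onset of a new syllable: /p/ → /pə/, /ŋ/ → /ŋə/.

pəsʒʊtʊfvupŋə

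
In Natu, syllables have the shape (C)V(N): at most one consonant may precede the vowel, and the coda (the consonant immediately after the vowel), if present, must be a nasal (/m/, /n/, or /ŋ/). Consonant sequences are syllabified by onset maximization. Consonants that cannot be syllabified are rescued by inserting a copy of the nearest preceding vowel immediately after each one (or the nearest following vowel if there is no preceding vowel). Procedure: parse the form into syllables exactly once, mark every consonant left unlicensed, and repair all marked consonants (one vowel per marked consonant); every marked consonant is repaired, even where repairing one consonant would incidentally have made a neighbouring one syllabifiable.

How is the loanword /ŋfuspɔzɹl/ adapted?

Syllabifying with onset maximization leaves /ŋ/, /s/, /z/, /ɹ/, /l/ stranded (only a nasal (/m/, /n/, or /ŋ/) is licensed in coda position; onsets are limited to one consonant).
Inserting the epenthetic vowel yields /ŋ/ → /ŋu/, /s/ → /su/, /z/ → /zɔ/, /ɹ/ → /ɹɔ/, /l/ → /lɔ/.

ŋufusupɔzɔɹɔlɔ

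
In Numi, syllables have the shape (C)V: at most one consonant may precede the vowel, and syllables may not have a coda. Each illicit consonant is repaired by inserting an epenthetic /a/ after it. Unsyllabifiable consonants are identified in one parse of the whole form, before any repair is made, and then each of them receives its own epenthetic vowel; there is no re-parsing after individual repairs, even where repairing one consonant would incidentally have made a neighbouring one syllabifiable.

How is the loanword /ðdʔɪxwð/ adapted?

ðadaʔɪxawaða

The consonants /ð/, /d/, /x/, /w/, /ð/ cannot be parsed into a legal (C)V syllable (no codas are permitted; onsets are limited to one consonant).
Each unlicensed consonant becomes the onset of a new syllable: /ð/ → /ða/, /d/ → /da/, /x/ → /xa/, /w/ → /wa/, /ð/ → /ða/.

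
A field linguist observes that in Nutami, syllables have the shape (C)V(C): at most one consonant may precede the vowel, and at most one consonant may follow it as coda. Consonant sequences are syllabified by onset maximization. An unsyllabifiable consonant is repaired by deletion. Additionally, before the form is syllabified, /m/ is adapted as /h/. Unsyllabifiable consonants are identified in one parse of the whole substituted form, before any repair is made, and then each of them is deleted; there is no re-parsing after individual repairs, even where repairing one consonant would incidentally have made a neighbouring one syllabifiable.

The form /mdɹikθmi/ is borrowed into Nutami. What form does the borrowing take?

ɹikhi

Substitution: /m/ → /h/, giving /hdɹikθhi/.
The consonants /h/, /d/, /θ/ cannot be parsed into a legal (C)V(C) syllable (at most one coda consonant is licensed; onsets are limited to one consonant).
Deleting the stranded consonants removes /h/, /d/, /θ/.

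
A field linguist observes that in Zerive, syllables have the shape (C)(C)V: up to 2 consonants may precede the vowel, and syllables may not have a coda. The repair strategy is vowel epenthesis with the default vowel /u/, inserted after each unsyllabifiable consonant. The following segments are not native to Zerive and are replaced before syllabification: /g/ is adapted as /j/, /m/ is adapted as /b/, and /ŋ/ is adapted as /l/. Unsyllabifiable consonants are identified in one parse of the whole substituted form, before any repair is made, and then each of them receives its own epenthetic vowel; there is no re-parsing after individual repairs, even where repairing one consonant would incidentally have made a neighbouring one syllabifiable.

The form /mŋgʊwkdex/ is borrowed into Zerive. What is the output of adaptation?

buljʊwukdexu

Substitution: /m/ → /b/, /ŋ/ → /l/, /g/ → /j/, giving /bljʊwkdex/.
Under (C)(C)V, the unsyllabifiable consonants are /b/, /w/, /x/ (no codas are permitted; onsets may contain at most 2 consonants).
Each unlicensed consonant becomes the onset of a new syllable: /b/ → /bu/, /w/ → /wu/, /x/ → /xu/.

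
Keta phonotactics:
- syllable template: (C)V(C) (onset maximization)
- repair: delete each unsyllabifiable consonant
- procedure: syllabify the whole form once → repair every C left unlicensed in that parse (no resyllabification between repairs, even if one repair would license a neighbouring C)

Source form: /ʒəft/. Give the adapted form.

The consonants /t/ cannot be parsed into a legal (C)V(C) syllable (at most one coda consonant is licensed; onsets are limited to one consonant).
Deletion applies to /t/.

ʒəf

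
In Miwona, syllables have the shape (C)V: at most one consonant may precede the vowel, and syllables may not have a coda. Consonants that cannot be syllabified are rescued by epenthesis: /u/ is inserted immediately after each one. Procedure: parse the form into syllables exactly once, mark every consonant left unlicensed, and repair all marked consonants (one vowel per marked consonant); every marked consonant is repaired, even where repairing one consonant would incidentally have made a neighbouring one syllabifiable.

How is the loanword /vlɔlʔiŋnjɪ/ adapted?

vulɔluʔiŋunujɪ

The consonants /v/, /l/, /ŋ/, /n/ cannot be parsed into a legal (C)V syllable (no codas are permitted; onsets are limited to one consonant).
Each unlicensed consonant becomes the onset of a new syllable: /v/ → /vu/, /l/ → /lu/, /ŋ/ → /ŋu/, /n/ → /nu/.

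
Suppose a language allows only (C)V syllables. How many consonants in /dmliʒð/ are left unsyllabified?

4

The consonants /d/, /m/, /ʒ/, /ð/ cannot be parsed into a legal (C)V syllable (no codas are permitted; onsets are limited to one consonant).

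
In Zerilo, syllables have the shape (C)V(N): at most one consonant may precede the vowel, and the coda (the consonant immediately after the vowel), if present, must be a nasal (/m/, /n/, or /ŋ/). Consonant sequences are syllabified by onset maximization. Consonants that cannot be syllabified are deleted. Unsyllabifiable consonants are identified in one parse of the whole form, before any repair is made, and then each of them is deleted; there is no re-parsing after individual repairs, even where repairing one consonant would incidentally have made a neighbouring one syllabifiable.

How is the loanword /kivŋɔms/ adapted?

kiŋɔm

Syllabifying with onset maximization leaves /v/, /s/ stranded (only a nasal (/m/, /n/, or /ŋ/) is licensed in coda position; onsets are limited to one consonant).
Deletion applies to /v/, /s/.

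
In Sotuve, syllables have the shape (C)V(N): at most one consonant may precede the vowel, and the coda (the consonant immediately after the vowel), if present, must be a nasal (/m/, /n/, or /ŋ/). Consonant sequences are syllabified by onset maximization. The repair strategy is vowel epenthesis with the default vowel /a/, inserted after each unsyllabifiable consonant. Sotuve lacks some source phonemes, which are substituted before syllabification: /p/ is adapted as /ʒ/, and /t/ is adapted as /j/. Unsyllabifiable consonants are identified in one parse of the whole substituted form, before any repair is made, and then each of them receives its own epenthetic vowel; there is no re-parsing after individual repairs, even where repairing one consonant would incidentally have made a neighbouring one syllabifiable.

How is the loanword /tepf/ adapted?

Substitution: /t/ → /j/, /p/ → /ʒ/, giving /jeʒf/.
Syllabifying with onset maximization leaves /ʒ/, /f/ stranded (only a nasal (/m/, /n/, or /ŋ/) is licensed in coda position; onsets are limited to one consonant).
Inserting the epenthetic vowel yields /ʒ/ → /ʒa/, /f/ → /fa/.

jeʒafa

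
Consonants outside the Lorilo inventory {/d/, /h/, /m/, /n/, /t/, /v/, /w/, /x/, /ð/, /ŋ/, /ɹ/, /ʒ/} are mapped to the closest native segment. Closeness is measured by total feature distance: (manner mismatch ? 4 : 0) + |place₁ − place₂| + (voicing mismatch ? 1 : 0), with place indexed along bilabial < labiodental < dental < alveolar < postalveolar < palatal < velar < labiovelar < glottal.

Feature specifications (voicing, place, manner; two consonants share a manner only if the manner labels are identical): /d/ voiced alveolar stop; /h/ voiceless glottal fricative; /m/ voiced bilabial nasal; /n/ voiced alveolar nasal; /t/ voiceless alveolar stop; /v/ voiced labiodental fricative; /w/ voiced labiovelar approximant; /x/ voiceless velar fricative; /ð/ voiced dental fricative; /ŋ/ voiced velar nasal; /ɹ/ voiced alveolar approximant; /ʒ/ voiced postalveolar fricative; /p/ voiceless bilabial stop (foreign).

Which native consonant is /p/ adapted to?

/t/ is closest: same manner (stop), place distance 3 (bilabial→alveolar), same voicing; total 3. Next closest is /d/ at distance 4.

t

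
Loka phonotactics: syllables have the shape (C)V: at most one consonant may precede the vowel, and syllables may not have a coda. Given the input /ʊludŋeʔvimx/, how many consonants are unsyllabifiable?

4

Syllabifying with onset maximization leaves /d/, /ʔ/, /m/, /x/ stranded (no codas are permitted; onsets are limited to one consonant).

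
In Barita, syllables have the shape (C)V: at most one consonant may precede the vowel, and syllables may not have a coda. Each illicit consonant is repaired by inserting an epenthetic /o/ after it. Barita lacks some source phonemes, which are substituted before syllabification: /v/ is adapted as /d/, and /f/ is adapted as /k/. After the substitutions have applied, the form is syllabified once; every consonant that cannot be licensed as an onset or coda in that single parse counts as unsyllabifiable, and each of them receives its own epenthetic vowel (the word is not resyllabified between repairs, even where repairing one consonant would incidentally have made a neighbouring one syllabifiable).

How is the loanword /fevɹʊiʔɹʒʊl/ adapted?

kedoɹʊiʔoɹoʒʊlo

Substitution: /f/ → /k/, /v/ → /d/, giving /kedɹʊiʔɹʒʊl/.
The consonants /d/, /ʔ/, /ɹ/, /l/ cannot be parsed into a legal (C)V syllable (no codas are permitted; onsets are limited to one consonant).
Epenthesis after each stranded consonant: /d/ → /do/, /ʔ/ → /ʔo/, /ɹ/ → /ɹo/, /l/ → /lo/.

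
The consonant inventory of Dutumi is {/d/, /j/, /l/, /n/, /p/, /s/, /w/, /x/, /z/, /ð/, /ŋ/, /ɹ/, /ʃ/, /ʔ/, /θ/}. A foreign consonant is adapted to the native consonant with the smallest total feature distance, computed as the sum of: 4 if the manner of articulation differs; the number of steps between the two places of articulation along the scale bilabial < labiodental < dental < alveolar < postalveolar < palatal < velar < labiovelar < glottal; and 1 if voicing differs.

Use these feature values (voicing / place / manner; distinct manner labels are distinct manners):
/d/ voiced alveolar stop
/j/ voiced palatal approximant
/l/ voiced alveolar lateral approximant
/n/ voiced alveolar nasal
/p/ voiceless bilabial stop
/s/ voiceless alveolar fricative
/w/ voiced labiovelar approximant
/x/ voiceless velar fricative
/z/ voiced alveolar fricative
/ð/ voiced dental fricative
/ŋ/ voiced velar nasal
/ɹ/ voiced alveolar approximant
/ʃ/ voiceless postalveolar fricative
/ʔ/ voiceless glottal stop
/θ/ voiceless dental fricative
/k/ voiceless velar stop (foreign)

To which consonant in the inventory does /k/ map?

/ʔ/ is closest: same manner (stop), place distance 2 (velar→glottal), same voicing; total 2. Next closest is /d/ at distance 4.

ʔ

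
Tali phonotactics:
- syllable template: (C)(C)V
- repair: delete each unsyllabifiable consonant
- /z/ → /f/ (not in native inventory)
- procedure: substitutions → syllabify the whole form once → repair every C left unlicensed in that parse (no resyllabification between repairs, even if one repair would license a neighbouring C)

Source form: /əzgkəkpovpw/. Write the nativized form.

əgkəkpo

Substitution: /z/ → /f/, giving /əfgkəkpovpw/.
The consonants /f/, /v/, /p/, /w/ cannot be parsed into a legal (C)(C)V syllable (no codas are permitted; onsets may contain at most 2 consonants).
Each unlicensed consonant is deleted: /f/, /v/, /p/, /w/.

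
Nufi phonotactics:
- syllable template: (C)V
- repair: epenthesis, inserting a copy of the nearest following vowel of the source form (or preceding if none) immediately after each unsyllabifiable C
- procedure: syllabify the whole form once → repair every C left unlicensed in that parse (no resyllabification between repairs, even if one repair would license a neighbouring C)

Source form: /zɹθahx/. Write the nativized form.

The consonants /z/, /ɹ/, /h/, /x/ cannot be parsed into a legal (C)V syllable (no codas are permitted; onsets are limited to one consonant).
Inserting the epenthetic vowel yields /z/ → /za/, /ɹ/ → /ɹa/, /h/ → /ha/, /x/ → /xa/.

zaɹaθahaxa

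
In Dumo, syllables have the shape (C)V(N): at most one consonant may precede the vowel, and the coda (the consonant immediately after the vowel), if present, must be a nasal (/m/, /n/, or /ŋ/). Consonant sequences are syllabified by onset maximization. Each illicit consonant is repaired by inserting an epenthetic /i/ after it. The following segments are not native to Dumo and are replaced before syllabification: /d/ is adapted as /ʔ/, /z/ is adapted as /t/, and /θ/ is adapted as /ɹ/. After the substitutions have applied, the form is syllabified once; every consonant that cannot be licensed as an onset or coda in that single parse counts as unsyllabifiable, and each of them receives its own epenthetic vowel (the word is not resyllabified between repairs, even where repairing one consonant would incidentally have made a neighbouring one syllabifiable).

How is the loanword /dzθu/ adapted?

ʔitiɹu

Substitution: /d/ → /ʔ/, /z/ → /t/, /θ/ → /ɹ/, giving /ʔtɹu/.
Under (C)V(N), the unsyllabifiable consonants are /ʔ/, /t/ (only a nasal (/m/, /n/, or /ŋ/) is licensed in coda position; onsets are limited to one consonant).
Inserting the epenthetic vowel yields /ʔ/ → /ʔi/, /t/ → /ti/.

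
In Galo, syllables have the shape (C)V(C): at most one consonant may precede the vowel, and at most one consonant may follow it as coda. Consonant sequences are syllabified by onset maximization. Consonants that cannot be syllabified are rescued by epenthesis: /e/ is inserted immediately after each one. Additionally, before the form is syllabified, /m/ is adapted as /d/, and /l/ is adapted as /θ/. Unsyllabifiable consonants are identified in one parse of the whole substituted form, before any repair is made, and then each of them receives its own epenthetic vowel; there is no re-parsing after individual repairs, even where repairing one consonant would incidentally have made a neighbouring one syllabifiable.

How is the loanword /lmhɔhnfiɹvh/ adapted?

Substitution: /l/ → /θ/, /m/ → /d/, giving /θdhɔhnfiɹvh/.
Syllabifying with onset maximization leaves /θ/, /d/, /n/, /v/, /h/ stranded (at most one coda consonant is licensed; onsets are limited to one consonant).
Each unlicensed consonant becomes the onset of a new syllable: /θ/ → /θe/, /d/ → /de/, /n/ → /ne/, /v/ → /ve/, /h/ → /he/.

θedehɔhnefiɹvehe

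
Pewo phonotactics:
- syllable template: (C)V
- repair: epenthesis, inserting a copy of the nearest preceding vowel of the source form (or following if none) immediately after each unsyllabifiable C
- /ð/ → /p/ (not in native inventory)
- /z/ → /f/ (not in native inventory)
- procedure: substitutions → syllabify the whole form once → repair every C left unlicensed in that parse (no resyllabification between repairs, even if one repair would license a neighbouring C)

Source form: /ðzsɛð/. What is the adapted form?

Substitution: /ð/ → /p/, /z/ → /f/, giving /pfsɛp/.
Under (C)V, the unsyllabifiable consonants are /p/, /f/, /p/ (no codas are permitted; onsets are limited to one consonant).
Epenthesis after each stranded consonant: /p/ → /pɛ/, /f/ → /fɛ/, /p/ → /pɛ/.

pɛfɛsɛpɛ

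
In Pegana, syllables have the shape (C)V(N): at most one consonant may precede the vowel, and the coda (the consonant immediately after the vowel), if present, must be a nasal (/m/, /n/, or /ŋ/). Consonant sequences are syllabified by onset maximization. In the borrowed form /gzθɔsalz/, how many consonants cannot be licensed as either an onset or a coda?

4

The consonants /g/, /z/, /l/, /z/ cannot be parsed into a legal (C)V(N) syllable (only a nasal (/m/, /n/, or /ŋ/) is licensed in coda position; onsets are limited to one consonant).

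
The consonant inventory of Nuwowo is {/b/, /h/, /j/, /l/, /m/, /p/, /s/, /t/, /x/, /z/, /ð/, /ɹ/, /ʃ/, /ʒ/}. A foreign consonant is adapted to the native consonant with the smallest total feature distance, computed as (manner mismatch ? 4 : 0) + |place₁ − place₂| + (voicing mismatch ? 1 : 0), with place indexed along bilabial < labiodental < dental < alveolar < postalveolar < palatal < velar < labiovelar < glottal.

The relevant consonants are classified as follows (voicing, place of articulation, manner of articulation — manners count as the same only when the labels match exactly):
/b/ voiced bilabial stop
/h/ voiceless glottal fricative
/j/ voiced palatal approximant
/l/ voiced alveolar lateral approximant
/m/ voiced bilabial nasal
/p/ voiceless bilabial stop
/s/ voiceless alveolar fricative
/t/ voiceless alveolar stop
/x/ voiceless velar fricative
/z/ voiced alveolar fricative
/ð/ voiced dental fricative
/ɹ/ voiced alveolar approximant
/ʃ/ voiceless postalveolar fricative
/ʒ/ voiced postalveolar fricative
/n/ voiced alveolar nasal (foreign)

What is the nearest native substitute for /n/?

/m/ is closest: same manner (nasal), place distance 3 (alveolar→bilabial), same voicing; total 3. Next closest is /l/ at distance 4.

m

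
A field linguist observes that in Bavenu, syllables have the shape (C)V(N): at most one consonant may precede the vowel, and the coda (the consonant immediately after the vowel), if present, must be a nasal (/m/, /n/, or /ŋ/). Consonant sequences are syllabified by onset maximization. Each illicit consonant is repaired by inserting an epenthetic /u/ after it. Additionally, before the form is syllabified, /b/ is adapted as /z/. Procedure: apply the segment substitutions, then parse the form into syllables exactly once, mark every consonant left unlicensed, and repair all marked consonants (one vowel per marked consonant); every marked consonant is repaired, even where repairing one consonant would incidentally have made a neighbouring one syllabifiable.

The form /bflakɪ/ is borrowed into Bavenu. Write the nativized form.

zufulakɪ

Substitution: /b/ → /z/, giving /zflakɪ/.
Syllabifying with onset maximization leaves /z/, /f/ stranded (only a nasal (/m/, /n/, or /ŋ/) is licensed in coda position; onsets are limited to one consonant).
Epenthesis after each stranded consonant: /z/ → /zu/, /f/ → /fu/.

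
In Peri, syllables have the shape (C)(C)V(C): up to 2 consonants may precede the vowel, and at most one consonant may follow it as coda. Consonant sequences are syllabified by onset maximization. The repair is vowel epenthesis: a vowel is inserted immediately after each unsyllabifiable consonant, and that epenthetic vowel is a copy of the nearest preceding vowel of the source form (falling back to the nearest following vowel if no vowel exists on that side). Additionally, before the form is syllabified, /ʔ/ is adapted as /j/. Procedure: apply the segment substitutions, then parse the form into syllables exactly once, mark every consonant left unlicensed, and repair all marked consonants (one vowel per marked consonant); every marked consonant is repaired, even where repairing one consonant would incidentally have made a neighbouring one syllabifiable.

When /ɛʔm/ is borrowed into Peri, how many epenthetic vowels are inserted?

1

After substitution the input is /ɛjm/.
The unsyllabifiable consonants are /m/; each receives one epenthetic vowel.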